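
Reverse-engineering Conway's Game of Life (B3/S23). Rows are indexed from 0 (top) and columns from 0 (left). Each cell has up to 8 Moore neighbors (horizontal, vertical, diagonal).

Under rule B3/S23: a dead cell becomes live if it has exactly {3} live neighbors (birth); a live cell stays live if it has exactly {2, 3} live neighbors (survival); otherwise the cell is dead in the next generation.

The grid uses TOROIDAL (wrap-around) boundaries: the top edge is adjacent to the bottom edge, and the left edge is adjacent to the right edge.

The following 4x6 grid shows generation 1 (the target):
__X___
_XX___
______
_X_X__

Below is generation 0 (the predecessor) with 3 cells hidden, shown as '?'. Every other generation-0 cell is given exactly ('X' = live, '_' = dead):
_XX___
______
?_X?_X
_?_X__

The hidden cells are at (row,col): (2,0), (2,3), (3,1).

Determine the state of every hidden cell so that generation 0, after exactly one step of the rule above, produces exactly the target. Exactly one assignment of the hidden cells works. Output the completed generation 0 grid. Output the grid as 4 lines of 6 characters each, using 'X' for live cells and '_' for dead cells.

Answer: _XX___
______
__X__X
___X__

Derivation:
Hidden generation-0 cells (in order): (2,0), (2,3), (3,1).
A hidden cell only influences target cells in its own 3x3 neighborhood. Try each of the 2^3 = 8 assignments, step the completed generation 0 forward once under B3/S23, and compare with the target:
  (2,0)=_ (2,3)=_ (3,1)=_ -> step reproduces the target at every cell -> ACCEPT
  (2,0)=_ (2,3)=_ (3,1)=X -> step gives (0,1)='X' but target has '_' -> reject
  (2,0)=_ (2,3)=X (3,1)=_ -> step gives (1,2)='_' but target has 'X' -> reject
  (2,0)=_ (2,3)=X (3,1)=X -> step gives (0,1)='X' but target has '_' -> reject
  (2,0)=X (2,3)=_ (3,1)=_ -> step gives (1,0)='X' but target has '_' -> reject
  (2,0)=X (2,3)=_ (3,1)=X -> step gives (0,1)='X' but target has '_' -> reject
  (2,0)=X (2,3)=X (3,1)=_ -> step gives (1,0)='X' but target has '_' -> reject
  (2,0)=X (2,3)=X (3,1)=X -> step gives (0,1)='X' but target has '_' -> reject
Unique solution: (2,0)=dead, (2,3)=dead, (3,1)=dead.
Check: live-neighbor counts of every cell in the completed generation 0:
112210
233211
111220
234221
Applying B3/S23 to generation 0 with these counts gives:
__X___
_XX___
______
_X_X__
which matches the target exactly.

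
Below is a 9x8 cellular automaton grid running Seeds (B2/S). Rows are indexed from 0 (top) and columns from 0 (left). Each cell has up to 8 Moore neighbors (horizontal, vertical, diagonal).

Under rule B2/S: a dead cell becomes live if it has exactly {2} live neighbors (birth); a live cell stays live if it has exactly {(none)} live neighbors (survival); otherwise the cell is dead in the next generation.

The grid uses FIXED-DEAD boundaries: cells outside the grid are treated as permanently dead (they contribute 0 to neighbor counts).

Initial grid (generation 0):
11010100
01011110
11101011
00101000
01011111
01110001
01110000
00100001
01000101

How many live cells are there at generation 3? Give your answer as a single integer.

Answer: 13

Derivation:
Simulating step by step:
Generation 0 (given above): 35 live cells
Generation 1: 8 live cells
00000000
00000000
00000000
00000000
10000000
00000000
10001011
10001000
00100000
Generation 2: 11 live cells
00000000
00000000
00000000
00000000
00000000
11000111
01010000
00000011
01010000
Generation 3: 13 live cells
00000000
00000000
00000000
00000000
11000101
00001000
00001000
11011000
00100011
Population at generation 3: 13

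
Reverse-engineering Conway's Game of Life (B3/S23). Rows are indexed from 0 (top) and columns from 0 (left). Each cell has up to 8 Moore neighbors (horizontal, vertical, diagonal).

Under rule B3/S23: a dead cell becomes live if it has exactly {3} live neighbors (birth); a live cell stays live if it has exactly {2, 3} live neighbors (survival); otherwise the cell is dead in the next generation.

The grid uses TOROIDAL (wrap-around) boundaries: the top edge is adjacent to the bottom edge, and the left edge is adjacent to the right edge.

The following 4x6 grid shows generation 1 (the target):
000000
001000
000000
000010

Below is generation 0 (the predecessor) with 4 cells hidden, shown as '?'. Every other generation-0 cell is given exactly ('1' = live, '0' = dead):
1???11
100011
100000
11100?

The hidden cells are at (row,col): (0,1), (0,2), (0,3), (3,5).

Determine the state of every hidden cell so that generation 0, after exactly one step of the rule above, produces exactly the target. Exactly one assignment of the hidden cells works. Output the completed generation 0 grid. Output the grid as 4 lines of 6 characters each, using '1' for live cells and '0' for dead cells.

Answer: 111111
100011
100000
111000

Derivation:
Hidden generation-0 cells (in order): (0,1), (0,2), (0,3), (3,5).
A hidden cell only influences target cells in its own 3x3 neighborhood. Try each of the 2^4 = 16 assignments, step the completed generation 0 forward once under B3/S23, and compare with the target:
  (0,1)=0 (0,2)=0 (0,3)=0 (3,5)=0 -> step gives (0,3)='1' but target has '0' -> reject
  (0,1)=0 (0,2)=0 (0,3)=0 (3,5)=1 -> step gives (0,3)='1' but target has '0' -> reject
  (0,1)=0 (0,2)=0 (0,3)=1 (3,5)=0 -> step gives (0,2)='1' but target has '0' -> reject
  (0,1)=0 (0,2)=0 (0,3)=1 (3,5)=1 -> step gives (0,2)='1' but target has '0' -> reject
  (0,1)=0 (0,2)=1 (0,3)=0 (3,5)=0 -> step gives (0,2)='1' but target has '0' -> reject
  (0,1)=0 (0,2)=1 (0,3)=0 (3,5)=1 -> step gives (0,2)='1' but target has '0' -> reject
  (0,1)=0 (0,2)=1 (0,3)=1 (3,5)=0 -> step gives (0,2)='1' but target has '0' -> reject
  (0,1)=0 (0,2)=1 (0,3)=1 (3,5)=1 -> step gives (0,2)='1' but target has '0' -> reject
  (0,1)=1 (0,2)=0 (0,3)=0 (3,5)=0 -> step gives (0,2)='1' but target has '0' -> reject
  (0,1)=1 (0,2)=0 (0,3)=0 (3,5)=1 -> step gives (0,2)='1' but target has '0' -> reject
  (0,1)=1 (0,2)=0 (0,3)=1 (3,5)=0 -> step gives (0,3)='1' but target has '0' -> reject
  (0,1)=1 (0,2)=0 (0,3)=1 (3,5)=1 -> step gives (0,3)='1' but target has '0' -> reject
  (0,1)=1 (0,2)=1 (0,3)=0 (3,5)=0 -> step gives (0,2)='1' but target has '0' -> reject
  (0,1)=1 (0,2)=1 (0,3)=0 (3,5)=1 -> step gives (0,2)='1' but target has '0' -> reject
  (0,1)=1 (0,2)=1 (0,3)=1 (3,5)=0 -> step reproduces the target at every cell -> ACCEPT
  (0,1)=1 (0,2)=1 (0,3)=1 (3,5)=1 -> step gives (2,4)='1' but target has '0' -> reject
Unique solution: (0,1)=live, (0,2)=live, (0,3)=live, (3,5)=dead.
Check: live-neighbor counts of every cell in the completed generation 0:
664446
553446
452225
564435
Applying B3/S23 to generation 0 with these counts gives:
000000
001000
000000
000010
which matches the target exactly.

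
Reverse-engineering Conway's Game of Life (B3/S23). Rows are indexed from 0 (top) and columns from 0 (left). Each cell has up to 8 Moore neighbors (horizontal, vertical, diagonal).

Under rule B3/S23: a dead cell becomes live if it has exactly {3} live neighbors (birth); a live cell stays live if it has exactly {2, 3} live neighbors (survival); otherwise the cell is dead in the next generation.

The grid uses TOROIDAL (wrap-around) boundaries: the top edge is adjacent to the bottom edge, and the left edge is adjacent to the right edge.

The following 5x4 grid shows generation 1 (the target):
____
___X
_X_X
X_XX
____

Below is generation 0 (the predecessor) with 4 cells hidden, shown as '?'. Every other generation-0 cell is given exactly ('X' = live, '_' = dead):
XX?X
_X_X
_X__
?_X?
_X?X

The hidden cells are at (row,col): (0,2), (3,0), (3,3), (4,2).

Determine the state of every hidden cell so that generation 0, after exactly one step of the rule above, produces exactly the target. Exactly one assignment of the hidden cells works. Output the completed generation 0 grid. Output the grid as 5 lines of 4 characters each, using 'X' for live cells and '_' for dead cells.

Hidden generation-0 cells (in order): (0,2), (3,0), (3,3), (4,2).
A hidden cell only influences target cells in its own 3x3 neighborhood. Try each of the 2^4 = 16 assignments, step the completed generation 0 forward once under B3/S23, and compare with the target:
  (0,2)=_ (3,0)=_ (3,3)=_ (4,2)=_ -> step gives (0,1)='X' but target has '_' -> reject
  (0,2)=_ (3,0)=_ (3,3)=_ (4,2)=X -> step gives (1,1)='X' but target has '_' -> reject
  (0,2)=_ (3,0)=_ (3,3)=X (4,2)=_ -> step gives (0,1)='X' but target has '_' -> reject
  (0,2)=_ (3,0)=_ (3,3)=X (4,2)=X -> step gives (1,1)='X' but target has '_' -> reject
  (0,2)=_ (3,0)=X (3,3)=_ (4,2)=_ -> step gives (0,1)='X' but target has '_' -> reject
  (0,2)=_ (3,0)=X (3,3)=_ (4,2)=X -> step gives (1,1)='X' but target has '_' -> reject
  (0,2)=_ (3,0)=X (3,3)=X (4,2)=_ -> step gives (0,1)='X' but target has '_' -> reject
  (0,2)=_ (3,0)=X (3,3)=X (4,2)=X -> step gives (1,1)='X' but target has '_' -> reject
  (0,2)=X (3,0)=_ (3,3)=_ (4,2)=_ -> step gives (2,0)='X' but target has '_' -> reject
  (0,2)=X (3,0)=_ (3,3)=_ (4,2)=X -> step gives (2,0)='X' but target has '_' -> reject
  (0,2)=X (3,0)=_ (3,3)=X (4,2)=_ -> step gives (3,0)='_' but target has 'X' -> reject
  (0,2)=X (3,0)=_ (3,3)=X (4,2)=X -> step gives (3,0)='_' but target has 'X' -> reject
  (0,2)=X (3,0)=X (3,3)=_ (4,2)=_ -> step reproduces the target at every cell -> ACCEPT
  (0,2)=X (3,0)=X (3,3)=_ (4,2)=X -> step gives (3,2)='_' but target has 'X' -> reject
  (0,2)=X (3,0)=X (3,3)=X (4,2)=_ -> step gives (2,3)='_' but target has 'X' -> reject
  (0,2)=X (3,0)=X (3,3)=X (4,2)=X -> step gives (2,3)='_' but target has 'X' -> reject
Unique solution: (0,2)=live, (3,0)=live, (3,3)=dead, (4,2)=dead.
Check: live-neighbor counts of every cell in the completed generation 0:
6464
6463
4343
3433
6565
Applying B3/S23 to generation 0 with these counts gives:
____
___X
_X_X
X_XX
____
which matches the target exactly.

Answer: XXXX
_X_X
_X__
X_X_
_X_X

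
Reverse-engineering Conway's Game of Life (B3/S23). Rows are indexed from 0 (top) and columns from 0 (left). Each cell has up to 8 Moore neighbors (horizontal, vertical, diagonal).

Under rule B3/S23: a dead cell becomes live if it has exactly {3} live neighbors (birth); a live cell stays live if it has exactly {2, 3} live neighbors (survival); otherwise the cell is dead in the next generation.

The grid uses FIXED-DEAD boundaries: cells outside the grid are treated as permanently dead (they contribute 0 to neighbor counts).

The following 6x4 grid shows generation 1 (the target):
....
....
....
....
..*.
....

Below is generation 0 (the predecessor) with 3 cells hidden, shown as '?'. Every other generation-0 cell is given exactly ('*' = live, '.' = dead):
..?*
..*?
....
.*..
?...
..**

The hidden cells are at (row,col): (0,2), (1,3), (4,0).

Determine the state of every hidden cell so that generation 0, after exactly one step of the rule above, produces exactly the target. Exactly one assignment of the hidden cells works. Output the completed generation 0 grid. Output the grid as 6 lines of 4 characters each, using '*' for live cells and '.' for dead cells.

Answer: ...*
..*.
....
.*..
....
..**

Derivation:
Hidden generation-0 cells (in order): (0,2), (1,3), (4,0).
A hidden cell only influences target cells in its own 3x3 neighborhood. Try each of the 2^3 = 8 assignments, step the completed generation 0 forward once under B3/S23, and compare with the target:
  (0,2)=. (1,3)=. (4,0)=. -> step reproduces the target at every cell -> ACCEPT
  (0,2)=. (1,3)=. (4,0)=* -> step gives (4,1)='*' but target has '.' -> reject
  (0,2)=. (1,3)=* (4,0)=. -> step gives (0,2)='*' but target has '.' -> reject
  (0,2)=. (1,3)=* (4,0)=* -> step gives (0,2)='*' but target has '.' -> reject
  (0,2)=* (1,3)=. (4,0)=. -> step gives (0,2)='*' but target has '.' -> reject
  (0,2)=* (1,3)=. (4,0)=* -> step gives (0,2)='*' but target has '.' -> reject
  (0,2)=* (1,3)=* (4,0)=. -> step gives (0,2)='*' but target has '.' -> reject
  (0,2)=* (1,3)=* (4,0)=* -> step gives (0,2)='*' but target has '.' -> reject
Unique solution: (0,2)=dead, (1,3)=dead, (4,0)=dead.
Check: live-neighbor counts of every cell in the completed generation 0:
0121
0112
1221
1010
1232
0111
Applying B3/S23 to generation 0 with these counts gives:
....
....
....
....
..*.
....
which matches the target exactly.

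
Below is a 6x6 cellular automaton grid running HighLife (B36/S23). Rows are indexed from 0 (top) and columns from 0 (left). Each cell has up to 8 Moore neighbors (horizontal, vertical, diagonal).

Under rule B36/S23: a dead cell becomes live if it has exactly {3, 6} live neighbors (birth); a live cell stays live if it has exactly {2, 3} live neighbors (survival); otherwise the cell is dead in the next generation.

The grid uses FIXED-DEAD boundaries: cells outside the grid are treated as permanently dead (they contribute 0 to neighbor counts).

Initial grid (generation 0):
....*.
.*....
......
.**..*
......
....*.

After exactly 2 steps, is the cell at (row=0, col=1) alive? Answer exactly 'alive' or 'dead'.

Answer: dead

Derivation:
Simulating step by step:
Generation 0 (given above): 6 live cells
Generation 1: 2 live cells
......
......
.**...
......
......
......
Generation 2: 0 live cells
......
......
......
......
......
......

Cell (0,1) at generation 2: 0 -> dead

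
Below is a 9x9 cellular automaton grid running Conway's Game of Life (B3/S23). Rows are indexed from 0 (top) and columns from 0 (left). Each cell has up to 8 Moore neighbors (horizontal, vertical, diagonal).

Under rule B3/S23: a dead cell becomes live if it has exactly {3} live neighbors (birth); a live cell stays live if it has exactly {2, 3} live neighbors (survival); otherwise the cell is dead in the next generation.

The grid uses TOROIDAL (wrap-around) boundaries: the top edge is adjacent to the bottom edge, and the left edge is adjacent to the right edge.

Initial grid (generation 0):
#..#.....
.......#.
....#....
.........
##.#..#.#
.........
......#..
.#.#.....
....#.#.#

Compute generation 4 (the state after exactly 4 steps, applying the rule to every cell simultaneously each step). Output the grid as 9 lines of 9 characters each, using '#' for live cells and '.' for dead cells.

Answer: ...##.#..
.........
.........
.........
........#
.......##
......###
...#####.
..#..#.#.

Derivation:
Simulating step by step:
Generation 0 (given above): 15 live cells
Generation 1: 12 live cells
.......##
.........
.........
#........
#........
#......#.
.........
.....#.#.
#.###....
Generation 2: 13 live cells
...#....#
.........
.........
.........
##.......
........#
......#.#
...##....
...##.##.
Generation 3: 13 live cells
...##..#.
.........
.........
.........
#........
.......##
.......#.
...##.#..
..#..#.#.
Generation 4: 17 live cells
(generation 4 grid is the final answer)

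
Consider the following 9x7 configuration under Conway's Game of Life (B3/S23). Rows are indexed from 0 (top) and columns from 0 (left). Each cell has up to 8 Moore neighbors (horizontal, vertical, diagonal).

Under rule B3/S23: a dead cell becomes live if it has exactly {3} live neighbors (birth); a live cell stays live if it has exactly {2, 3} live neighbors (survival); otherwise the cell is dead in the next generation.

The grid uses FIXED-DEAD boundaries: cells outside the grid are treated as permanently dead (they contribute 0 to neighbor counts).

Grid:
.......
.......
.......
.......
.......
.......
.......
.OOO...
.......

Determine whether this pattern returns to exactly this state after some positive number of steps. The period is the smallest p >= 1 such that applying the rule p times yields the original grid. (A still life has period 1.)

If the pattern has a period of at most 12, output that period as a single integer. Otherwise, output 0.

Simulating and comparing each generation to the original:
Gen 0 (original, given above): 3 live cells
Gen 1: 3 live cells, differs from original
Gen 2: 3 live cells, MATCHES original -> period = 2

Answer: 2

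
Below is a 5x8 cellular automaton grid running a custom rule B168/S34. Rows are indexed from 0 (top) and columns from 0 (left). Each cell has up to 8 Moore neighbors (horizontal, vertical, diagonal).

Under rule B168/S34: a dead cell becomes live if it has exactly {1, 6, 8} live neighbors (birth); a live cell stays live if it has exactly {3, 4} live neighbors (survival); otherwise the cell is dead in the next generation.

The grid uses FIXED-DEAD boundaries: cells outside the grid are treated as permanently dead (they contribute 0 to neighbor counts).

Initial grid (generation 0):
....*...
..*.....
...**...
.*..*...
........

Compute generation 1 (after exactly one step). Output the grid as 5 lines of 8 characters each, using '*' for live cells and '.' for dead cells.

Simulating step by step:
Generation 0 (given above): 6 live cells
Generation 1: 13 live cells
(generation 1 grid is the final answer)

Answer: .**..*..
.*......
*..*....
*.......
******..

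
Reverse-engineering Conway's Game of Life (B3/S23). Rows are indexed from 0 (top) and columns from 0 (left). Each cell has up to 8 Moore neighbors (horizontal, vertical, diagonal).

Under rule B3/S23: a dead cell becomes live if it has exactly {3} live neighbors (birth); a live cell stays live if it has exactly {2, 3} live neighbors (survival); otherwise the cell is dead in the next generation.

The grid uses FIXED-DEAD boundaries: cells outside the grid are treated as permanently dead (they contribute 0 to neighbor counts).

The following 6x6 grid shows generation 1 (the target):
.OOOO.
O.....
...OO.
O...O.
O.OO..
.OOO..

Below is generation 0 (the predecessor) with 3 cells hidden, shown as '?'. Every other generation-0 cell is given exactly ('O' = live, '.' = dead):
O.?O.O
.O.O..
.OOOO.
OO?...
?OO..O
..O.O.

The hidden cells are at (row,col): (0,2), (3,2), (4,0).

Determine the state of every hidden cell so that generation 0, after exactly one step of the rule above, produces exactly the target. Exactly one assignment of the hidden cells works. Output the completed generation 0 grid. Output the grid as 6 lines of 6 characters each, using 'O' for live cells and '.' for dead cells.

Hidden generation-0 cells (in order): (0,2), (3,2), (4,0).
A hidden cell only influences target cells in its own 3x3 neighborhood. Try each of the 2^3 = 8 assignments, step the completed generation 0 forward once under B3/S23, and compare with the target:
  (0,2)=. (3,2)=. (4,0)=. -> step gives (0,1)='.' but target has 'O' -> reject
  (0,2)=. (3,2)=. (4,0)=O -> step gives (0,1)='.' but target has 'O' -> reject
  (0,2)=. (3,2)=O (4,0)=. -> step gives (0,1)='.' but target has 'O' -> reject
  (0,2)=. (3,2)=O (4,0)=O -> step gives (0,1)='.' but target has 'O' -> reject
  (0,2)=O (3,2)=. (4,0)=. -> step reproduces the target at every cell -> ACCEPT
  (0,2)=O (3,2)=. (4,0)=O -> step gives (3,0)='.' but target has 'O' -> reject
  (0,2)=O (3,2)=O (4,0)=. -> step gives (2,3)='.' but target has 'O' -> reject
  (0,2)=O (3,2)=O (4,0)=O -> step gives (2,3)='.' but target has 'O' -> reject
Unique solution: (0,2)=live, (3,2)=dead, (4,0)=dead.
Check: live-neighbor counts of every cell in the completed generation 0:
133230
347552
445321
356432
343321
132312
Applying B3/S23 to generation 0 with these counts gives:
.OOOO.
O.....
...OO.
O...O.
O.OO..
.OOO..
which matches the target exactly.

Answer: O.OO.O
.O.O..
.OOOO.
OO....
.OO..O
..O.O.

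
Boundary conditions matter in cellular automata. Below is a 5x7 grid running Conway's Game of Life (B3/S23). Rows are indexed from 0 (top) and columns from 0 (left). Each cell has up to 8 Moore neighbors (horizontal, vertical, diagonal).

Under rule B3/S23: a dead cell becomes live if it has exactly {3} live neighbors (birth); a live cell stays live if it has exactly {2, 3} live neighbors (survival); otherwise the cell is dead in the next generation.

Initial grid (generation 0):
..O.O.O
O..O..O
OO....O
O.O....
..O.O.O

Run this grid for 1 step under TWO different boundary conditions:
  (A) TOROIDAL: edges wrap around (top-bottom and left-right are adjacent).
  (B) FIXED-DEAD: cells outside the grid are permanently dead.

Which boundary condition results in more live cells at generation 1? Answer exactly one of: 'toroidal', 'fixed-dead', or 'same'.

Answer: fixed-dead

Derivation:
Under TOROIDAL boundary, generation 1:
.OO.O.O
..OO...
..O....
..OO.O.
O.O...O
Population = 13

Under FIXED-DEAD boundary, generation 1:
...O.O.
O.OO..O
O.O....
O.OO.O.
.O.O...
Population = 14

Comparison: toroidal=13, fixed-dead=14 -> fixed-dead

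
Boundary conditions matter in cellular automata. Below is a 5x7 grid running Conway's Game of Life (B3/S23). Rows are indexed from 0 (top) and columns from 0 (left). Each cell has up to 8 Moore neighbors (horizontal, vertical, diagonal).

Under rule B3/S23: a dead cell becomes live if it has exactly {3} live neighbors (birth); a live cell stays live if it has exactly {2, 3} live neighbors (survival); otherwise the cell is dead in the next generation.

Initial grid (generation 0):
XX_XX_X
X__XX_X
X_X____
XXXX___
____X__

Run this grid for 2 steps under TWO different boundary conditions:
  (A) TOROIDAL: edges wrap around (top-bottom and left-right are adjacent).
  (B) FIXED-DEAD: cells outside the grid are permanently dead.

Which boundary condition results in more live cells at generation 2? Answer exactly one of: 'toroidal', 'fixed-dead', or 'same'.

Answer: fixed-dead

Derivation:
Under TOROIDAL boundary, generation 2:
X__XX_X
___X_X_
____X__
___X__X
____XXX
Population = 12

Under FIXED-DEAD boundary, generation 2:
XXXXX__
X_X_XX_
X___X__
X___X__
_X_X___
Population = 15

Comparison: toroidal=12, fixed-dead=15 -> fixed-dead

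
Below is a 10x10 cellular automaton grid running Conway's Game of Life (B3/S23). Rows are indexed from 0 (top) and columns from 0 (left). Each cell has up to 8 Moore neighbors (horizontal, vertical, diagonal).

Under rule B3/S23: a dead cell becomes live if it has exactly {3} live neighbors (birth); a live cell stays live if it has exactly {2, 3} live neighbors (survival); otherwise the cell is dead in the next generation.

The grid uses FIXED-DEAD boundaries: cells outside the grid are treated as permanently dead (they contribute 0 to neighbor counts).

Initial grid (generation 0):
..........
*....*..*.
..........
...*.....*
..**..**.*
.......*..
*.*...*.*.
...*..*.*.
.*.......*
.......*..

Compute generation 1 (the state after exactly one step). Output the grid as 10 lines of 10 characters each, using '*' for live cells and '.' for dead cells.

Simulating step by step:
Generation 0 (given above): 21 live cells
Generation 1: 18 live cells
(generation 1 grid is the final answer)

Answer: ..........
..........
..........
..**....*.
..**..**..
.***......
......*.*.
.**.....**
.......**.
..........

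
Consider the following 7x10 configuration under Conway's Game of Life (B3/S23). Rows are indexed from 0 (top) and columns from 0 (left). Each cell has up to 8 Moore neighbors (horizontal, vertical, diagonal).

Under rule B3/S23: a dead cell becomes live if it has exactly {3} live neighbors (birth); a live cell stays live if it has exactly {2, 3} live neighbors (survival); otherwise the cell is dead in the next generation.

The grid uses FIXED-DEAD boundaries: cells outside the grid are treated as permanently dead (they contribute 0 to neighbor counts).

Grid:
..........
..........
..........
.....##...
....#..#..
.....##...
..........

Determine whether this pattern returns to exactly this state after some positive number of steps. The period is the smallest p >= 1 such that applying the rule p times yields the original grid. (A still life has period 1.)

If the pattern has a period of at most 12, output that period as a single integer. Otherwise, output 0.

Simulating and comparing each generation to the original:
Gen 0 (original, given above): 6 live cells
Gen 1: 6 live cells, MATCHES original -> period = 1

Answer: 1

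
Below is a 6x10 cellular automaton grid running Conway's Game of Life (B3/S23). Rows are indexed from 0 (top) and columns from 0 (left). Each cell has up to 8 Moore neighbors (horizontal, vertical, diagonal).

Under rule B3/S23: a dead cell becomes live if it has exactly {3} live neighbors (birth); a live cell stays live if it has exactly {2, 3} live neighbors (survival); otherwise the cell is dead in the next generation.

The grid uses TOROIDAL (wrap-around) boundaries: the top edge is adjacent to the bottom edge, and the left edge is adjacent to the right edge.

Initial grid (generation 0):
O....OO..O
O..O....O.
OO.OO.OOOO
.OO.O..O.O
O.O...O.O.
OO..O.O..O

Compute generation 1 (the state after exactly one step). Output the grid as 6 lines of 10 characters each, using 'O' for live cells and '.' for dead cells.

Simulating step by step:
Generation 0 (given above): 29 live cells
Generation 1: 16 live cells
(generation 1 grid is the final answer)

Answer: ....OOOOO.
..OO......
....OOO...
....O.....
..O...O.O.
......O.O.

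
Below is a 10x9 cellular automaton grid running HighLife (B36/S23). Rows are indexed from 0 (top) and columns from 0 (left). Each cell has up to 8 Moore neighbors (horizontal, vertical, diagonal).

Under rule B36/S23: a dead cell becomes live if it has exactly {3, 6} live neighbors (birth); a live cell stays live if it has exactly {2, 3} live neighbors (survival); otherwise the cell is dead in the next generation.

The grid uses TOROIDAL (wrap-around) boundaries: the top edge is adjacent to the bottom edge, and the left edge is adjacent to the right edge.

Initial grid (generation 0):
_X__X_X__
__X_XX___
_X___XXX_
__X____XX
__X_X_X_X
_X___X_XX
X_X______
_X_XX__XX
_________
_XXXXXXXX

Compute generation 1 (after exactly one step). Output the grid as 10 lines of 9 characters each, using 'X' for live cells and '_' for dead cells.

Simulating step by step:
Generation 0 (given above): 36 live cells
Generation 1: 50 live cells
(generation 1 grid is the final answer)

Answer: XX_X_____
_XXXX__X_
_XXXXX_XX
XXXX____X
_XXX_XXX_
_XXX_XXXX
__XXX_X__
XXXX____X
_X_______
XXXXX_XX_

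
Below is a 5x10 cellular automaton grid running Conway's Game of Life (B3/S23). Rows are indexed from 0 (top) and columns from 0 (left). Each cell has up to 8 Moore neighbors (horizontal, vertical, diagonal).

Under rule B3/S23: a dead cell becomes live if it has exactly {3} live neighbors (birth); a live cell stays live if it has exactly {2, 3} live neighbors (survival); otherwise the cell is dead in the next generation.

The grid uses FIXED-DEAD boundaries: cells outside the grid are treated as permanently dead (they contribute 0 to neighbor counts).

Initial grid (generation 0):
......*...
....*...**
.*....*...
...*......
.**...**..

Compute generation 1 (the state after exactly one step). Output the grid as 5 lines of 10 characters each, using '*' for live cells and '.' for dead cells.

Answer: ..........
.....*.*..
..........
.*....**..
..*.......

Derivation:
Simulating step by step:
Generation 0 (given above): 11 live cells
Generation 1: 6 live cells
(generation 1 grid is the final answer)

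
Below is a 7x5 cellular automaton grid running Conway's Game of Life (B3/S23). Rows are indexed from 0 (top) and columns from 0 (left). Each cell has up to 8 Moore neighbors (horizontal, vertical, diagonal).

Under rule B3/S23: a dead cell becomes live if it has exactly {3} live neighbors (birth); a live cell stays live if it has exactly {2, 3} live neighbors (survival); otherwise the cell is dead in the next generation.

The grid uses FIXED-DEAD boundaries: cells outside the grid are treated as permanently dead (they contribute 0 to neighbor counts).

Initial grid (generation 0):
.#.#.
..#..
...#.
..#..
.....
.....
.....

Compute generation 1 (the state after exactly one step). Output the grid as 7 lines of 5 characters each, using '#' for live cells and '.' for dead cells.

Simulating step by step:
Generation 0 (given above): 5 live cells
Generation 1: 5 live cells
(generation 1 grid is the final answer)

Answer: ..#..
..##.
..##.
.....
.....
.....
.....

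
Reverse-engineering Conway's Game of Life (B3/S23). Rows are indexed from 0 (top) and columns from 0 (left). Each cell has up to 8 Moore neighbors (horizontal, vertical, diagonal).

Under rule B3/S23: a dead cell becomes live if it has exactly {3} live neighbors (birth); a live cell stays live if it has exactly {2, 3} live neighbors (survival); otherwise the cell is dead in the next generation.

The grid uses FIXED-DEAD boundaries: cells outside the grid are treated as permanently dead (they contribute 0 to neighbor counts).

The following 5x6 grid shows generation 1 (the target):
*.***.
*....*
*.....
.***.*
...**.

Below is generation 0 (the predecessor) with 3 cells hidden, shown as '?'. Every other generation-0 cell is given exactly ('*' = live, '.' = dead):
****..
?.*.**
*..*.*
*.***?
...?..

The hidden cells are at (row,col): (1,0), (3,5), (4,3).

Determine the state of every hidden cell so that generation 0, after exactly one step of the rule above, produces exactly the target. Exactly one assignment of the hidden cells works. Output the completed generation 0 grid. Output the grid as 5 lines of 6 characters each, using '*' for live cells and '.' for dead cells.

Answer: ****..
*.*.**
*..*.*
*.****
......

Derivation:
Hidden generation-0 cells (in order): (1,0), (3,5), (4,3).
A hidden cell only influences target cells in its own 3x3 neighborhood. Try each of the 2^3 = 8 assignments, step the completed generation 0 forward once under B3/S23, and compare with the target:
  (1,0)=. (3,5)=. (4,3)=. -> step gives (0,0)='.' but target has '*' -> reject
  (1,0)=. (3,5)=. (4,3)=* -> step gives (0,0)='.' but target has '*' -> reject
  (1,0)=. (3,5)=* (4,3)=. -> step gives (0,0)='.' but target has '*' -> reject
  (1,0)=. (3,5)=* (4,3)=* -> step gives (0,0)='.' but target has '*' -> reject
  (1,0)=* (3,5)=. (4,3)=. -> step gives (2,5)='*' but target has '.' -> reject
  (1,0)=* (3,5)=. (4,3)=* -> step gives (2,5)='*' but target has '.' -> reject
  (1,0)=* (3,5)=* (4,3)=. -> step reproduces the target at every cell -> ACCEPT
  (1,0)=* (3,5)=* (4,3)=* -> step gives (3,3)='.' but target has '*' -> reject
Unique solution: (1,0)=live, (3,5)=live, (4,3)=dead.
Check: live-neighbor counts of every cell in the completed generation 0:
243332
364542
254574
132342
122332
Applying B3/S23 to generation 0 with these counts gives:
*.***.
*....*
*.....
.***.*
...**.
which matches the target exactly.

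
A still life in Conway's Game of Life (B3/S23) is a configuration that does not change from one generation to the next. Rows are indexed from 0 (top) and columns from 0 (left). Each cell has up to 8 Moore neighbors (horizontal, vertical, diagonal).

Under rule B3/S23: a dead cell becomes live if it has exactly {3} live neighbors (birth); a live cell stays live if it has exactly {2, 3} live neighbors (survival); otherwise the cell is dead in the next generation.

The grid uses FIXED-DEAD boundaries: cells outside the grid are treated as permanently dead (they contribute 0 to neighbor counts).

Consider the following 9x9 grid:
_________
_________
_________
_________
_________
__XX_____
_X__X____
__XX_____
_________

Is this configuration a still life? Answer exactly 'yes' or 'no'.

Compute generation 1 and compare to generation 0 (given above):
Generation 1:
_________
_________
_________
_________
_________
__XX_____
_X__X____
__XX_____
_________
The grids are IDENTICAL -> still life.

Answer: yes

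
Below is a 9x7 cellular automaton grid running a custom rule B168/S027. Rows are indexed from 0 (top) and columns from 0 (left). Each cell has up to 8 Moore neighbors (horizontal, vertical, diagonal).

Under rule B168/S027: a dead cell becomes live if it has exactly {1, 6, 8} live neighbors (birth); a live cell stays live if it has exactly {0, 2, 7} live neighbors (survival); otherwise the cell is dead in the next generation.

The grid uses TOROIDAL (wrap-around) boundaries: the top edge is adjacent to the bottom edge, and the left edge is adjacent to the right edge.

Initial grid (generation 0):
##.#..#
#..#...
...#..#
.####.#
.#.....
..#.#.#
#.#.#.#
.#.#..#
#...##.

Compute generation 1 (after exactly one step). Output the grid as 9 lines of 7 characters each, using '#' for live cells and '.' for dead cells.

Answer: ...#...
...#...
......#
.#..#..
.......
..#...#
....#..
.......
.......

Derivation:
Simulating step by step:
Generation 0 (given above): 27 live cells
Generation 1: 8 live cells
(generation 1 grid is the final answer)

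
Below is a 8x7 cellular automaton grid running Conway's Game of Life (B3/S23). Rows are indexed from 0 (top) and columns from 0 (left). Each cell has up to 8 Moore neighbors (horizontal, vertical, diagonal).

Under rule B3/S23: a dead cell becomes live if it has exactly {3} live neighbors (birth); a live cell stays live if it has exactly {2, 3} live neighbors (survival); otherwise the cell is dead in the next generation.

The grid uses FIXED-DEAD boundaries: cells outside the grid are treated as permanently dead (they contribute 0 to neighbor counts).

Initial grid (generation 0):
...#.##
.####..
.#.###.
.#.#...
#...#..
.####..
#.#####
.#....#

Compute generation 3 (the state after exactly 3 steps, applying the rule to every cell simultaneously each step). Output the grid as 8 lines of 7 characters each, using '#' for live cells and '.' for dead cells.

Answer: .#...#.
.#.##.#
..#....
...#..#
#......
#.###..
#..#...
.#.#...

Derivation:
Simulating step by step:
Generation 0 (given above): 27 live cells
Generation 1: 21 live cells
...#.#.
.#....#
##...#.
##.#.#.
#...#..
#......
#.....#
.####.#
Generation 2: 23 live cells
.......
###.###
....###
..#..#.
#...#..
##.....
#.##.#.
.###.#.
Generation 3: 18 live cells
(generation 3 grid is the final answer)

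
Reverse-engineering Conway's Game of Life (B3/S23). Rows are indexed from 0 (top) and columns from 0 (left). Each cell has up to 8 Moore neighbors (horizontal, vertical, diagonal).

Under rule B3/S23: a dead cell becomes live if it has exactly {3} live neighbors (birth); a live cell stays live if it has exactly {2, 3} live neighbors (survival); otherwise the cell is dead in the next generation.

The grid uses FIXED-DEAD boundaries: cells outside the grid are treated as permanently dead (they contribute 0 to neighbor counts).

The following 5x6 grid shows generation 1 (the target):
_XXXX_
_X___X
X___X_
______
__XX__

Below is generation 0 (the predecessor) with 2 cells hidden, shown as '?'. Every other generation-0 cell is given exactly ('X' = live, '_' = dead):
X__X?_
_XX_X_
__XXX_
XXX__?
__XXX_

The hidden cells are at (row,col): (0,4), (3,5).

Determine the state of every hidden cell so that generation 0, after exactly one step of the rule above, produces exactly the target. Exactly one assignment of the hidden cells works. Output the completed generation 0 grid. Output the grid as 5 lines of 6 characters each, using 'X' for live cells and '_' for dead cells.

Hidden generation-0 cells (in order): (0,4), (3,5).
A hidden cell only influences target cells in its own 3x3 neighborhood. Try each of the 2^2 = 4 assignments, step the completed generation 0 forward once under B3/S23, and compare with the target:
  (0,4)=_ (3,5)=_ -> step gives (0,4)='_' but target has 'X' -> reject
  (0,4)=_ (3,5)=X -> step gives (0,4)='_' but target has 'X' -> reject
  (0,4)=X (3,5)=_ -> step reproduces the target at every cell -> ACCEPT
  (0,4)=X (3,5)=X -> step gives (2,5)='X' but target has '_' -> reject
Unique solution: (0,4)=live, (3,5)=dead.
Check: live-neighbor counts of every cell in the completed generation 0:
133322
234743
365522
145742
243311
Applying B3/S23 to generation 0 with these counts gives:
_XXXX_
_X___X
X___X_
______
__XX__
which matches the target exactly.

Answer: X__XX_
_XX_X_
__XXX_
XXX___
__XXX_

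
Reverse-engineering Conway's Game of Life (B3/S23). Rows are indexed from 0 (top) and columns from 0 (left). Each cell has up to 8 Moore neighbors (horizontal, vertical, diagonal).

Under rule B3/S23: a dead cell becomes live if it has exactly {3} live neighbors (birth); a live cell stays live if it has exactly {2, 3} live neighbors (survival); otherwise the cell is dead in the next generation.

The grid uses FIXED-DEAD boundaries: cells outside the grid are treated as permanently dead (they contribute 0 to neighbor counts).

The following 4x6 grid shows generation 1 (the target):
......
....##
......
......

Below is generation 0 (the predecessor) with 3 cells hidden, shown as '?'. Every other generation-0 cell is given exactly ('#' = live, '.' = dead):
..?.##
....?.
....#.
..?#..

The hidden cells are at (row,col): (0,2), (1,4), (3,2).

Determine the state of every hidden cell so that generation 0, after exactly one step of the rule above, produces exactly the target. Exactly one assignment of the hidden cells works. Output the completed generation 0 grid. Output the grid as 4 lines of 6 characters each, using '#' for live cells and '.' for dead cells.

Answer: ....##
......
....#.
...#..

Derivation:
Hidden generation-0 cells (in order): (0,2), (1,4), (3,2).
A hidden cell only influences target cells in its own 3x3 neighborhood. Try each of the 2^3 = 8 assignments, step the completed generation 0 forward once under B3/S23, and compare with the target:
  (0,2)=. (1,4)=. (3,2)=. -> step reproduces the target at every cell -> ACCEPT
  (0,2)=. (1,4)=. (3,2)=# -> step gives (2,3)='#' but target has '.' -> reject
  (0,2)=. (1,4)=# (3,2)=. -> step gives (0,4)='#' but target has '.' -> reject
  (0,2)=. (1,4)=# (3,2)=# -> step gives (0,4)='#' but target has '.' -> reject
  (0,2)=# (1,4)=. (3,2)=. -> step gives (1,3)='#' but target has '.' -> reject
  (0,2)=# (1,4)=. (3,2)=# -> step gives (1,3)='#' but target has '.' -> reject
  (0,2)=# (1,4)=# (3,2)=. -> step gives (0,3)='#' but target has '.' -> reject
  (0,2)=# (1,4)=# (3,2)=# -> step gives (0,3)='#' but target has '.' -> reject
Unique solution: (0,2)=dead, (1,4)=dead, (3,2)=dead.
Check: live-neighbor counts of every cell in the completed generation 0:
000111
000233
001211
001121
Applying B3/S23 to generation 0 with these counts gives:
......
....##
......
......
which matches the target exactly.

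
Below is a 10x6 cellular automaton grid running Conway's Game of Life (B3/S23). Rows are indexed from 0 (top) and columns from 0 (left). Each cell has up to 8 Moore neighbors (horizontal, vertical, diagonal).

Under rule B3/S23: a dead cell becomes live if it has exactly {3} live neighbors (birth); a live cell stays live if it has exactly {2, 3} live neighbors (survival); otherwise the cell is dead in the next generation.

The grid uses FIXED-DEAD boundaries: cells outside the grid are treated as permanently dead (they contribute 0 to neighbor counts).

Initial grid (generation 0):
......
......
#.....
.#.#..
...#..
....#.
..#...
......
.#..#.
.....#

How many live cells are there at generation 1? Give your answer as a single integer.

Answer: 5

Derivation:
Simulating step by step:
Generation 0 (given above): 9 live cells
Generation 1: 5 live cells
......
......
......
..#...
..###.
...#..
......
......
......
......
Population at generation 1: 5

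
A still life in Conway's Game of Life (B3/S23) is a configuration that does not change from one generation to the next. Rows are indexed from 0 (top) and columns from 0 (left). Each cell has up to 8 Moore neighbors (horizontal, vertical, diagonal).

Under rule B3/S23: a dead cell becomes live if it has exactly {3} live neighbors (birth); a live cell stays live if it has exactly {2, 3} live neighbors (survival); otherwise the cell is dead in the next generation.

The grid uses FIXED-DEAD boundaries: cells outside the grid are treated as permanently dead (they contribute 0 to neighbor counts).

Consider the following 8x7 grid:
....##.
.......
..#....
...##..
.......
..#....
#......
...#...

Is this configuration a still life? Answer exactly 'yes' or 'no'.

Compute generation 1 and compare to generation 0 (given above):
Generation 1:
.......
.......
...#...
...#...
...#...
.......
.......
.......
Cell (0,4) differs: gen0=1 vs gen1=0 -> NOT a still life.

Answer: no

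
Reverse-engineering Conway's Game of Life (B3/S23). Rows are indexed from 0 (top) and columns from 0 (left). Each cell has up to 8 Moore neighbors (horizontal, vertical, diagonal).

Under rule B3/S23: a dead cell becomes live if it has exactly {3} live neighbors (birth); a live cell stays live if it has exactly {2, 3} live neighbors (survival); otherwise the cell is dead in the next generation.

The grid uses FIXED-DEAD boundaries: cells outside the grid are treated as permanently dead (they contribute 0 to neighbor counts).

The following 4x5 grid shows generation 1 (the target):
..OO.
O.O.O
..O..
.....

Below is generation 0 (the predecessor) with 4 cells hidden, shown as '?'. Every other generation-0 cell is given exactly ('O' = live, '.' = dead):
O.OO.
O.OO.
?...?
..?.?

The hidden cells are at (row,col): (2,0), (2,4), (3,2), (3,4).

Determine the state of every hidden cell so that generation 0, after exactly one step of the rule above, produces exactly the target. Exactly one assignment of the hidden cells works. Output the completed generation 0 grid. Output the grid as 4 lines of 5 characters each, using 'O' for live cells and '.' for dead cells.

Hidden generation-0 cells (in order): (2,0), (2,4), (3,2), (3,4).
A hidden cell only influences target cells in its own 3x3 neighborhood. Try each of the 2^4 = 16 assignments, step the completed generation 0 forward once under B3/S23, and compare with the target:
  (2,0)=. (2,4)=. (3,2)=. (3,4)=. -> step gives (1,0)='.' but target has 'O' -> reject
  (2,0)=. (2,4)=. (3,2)=. (3,4)=O -> step gives (1,0)='.' but target has 'O' -> reject
  (2,0)=. (2,4)=. (3,2)=O (3,4)=. -> step gives (1,0)='.' but target has 'O' -> reject
  (2,0)=. (2,4)=. (3,2)=O (3,4)=O -> step gives (1,0)='.' but target has 'O' -> reject
  (2,0)=. (2,4)=O (3,2)=. (3,4)=. -> step gives (1,0)='.' but target has 'O' -> reject
  (2,0)=. (2,4)=O (3,2)=. (3,4)=O -> step gives (1,0)='.' but target has 'O' -> reject
  (2,0)=. (2,4)=O (3,2)=O (3,4)=. -> step gives (1,0)='.' but target has 'O' -> reject
  (2,0)=. (2,4)=O (3,2)=O (3,4)=O -> step gives (1,0)='.' but target has 'O' -> reject
  (2,0)=O (2,4)=. (3,2)=. (3,4)=. -> step gives (1,3)='O' but target has '.' -> reject
  (2,0)=O (2,4)=. (3,2)=. (3,4)=O -> step gives (1,3)='O' but target has '.' -> reject
  (2,0)=O (2,4)=. (3,2)=O (3,4)=. -> step gives (1,3)='O' but target has '.' -> reject
  (2,0)=O (2,4)=. (3,2)=O (3,4)=O -> step gives (1,3)='O' but target has '.' -> reject
  (2,0)=O (2,4)=O (3,2)=. (3,4)=. -> step gives (2,1)='O' but target has '.' -> reject
  (2,0)=O (2,4)=O (3,2)=. (3,4)=O -> step gives (2,1)='O' but target has '.' -> reject
  (2,0)=O (2,4)=O (3,2)=O (3,4)=. -> step reproduces the target at every cell -> ACCEPT
  (2,0)=O (2,4)=O (3,2)=O (3,4)=O -> step gives (2,4)='O' but target has '.' -> reject
Unique solution: (2,0)=live, (2,4)=live, (3,2)=live, (3,4)=dead.
Check: live-neighbor counts of every cell in the completed generation 0:
14332
25343
14341
12021
Applying B3/S23 to generation 0 with these counts gives:
..OO.
O.O.O
..O..
.....
which matches the target exactly.

Answer: O.OO.
O.OO.
O...O
..O..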